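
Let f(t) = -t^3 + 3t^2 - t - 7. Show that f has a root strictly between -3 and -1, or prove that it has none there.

f(-3) = 50 and f(-1) = -2, which have opposite signs.
f is continuous everywhere (it is a polynomial), in particular on [-3, -1].
By the Intermediate Value Theorem, f takes the value 0 somewhere in the open interval.

Such a root exists.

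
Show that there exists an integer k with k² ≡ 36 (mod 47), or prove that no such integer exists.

k = 41

Take k = 41. Then 41² = 1681 = 35·47 + 36, so 41² ≡ 36 (mod 47).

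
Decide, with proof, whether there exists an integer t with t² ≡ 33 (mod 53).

53 is prime, so by Euler's criterion 33 is a square mod 53 iff 33^((53−1)/2) = 33^26 ≡ 1 (mod 53).
Repeated squaring mod 53: 33^2 = 1089 ≡ 29; 33^4 ≡ 29² = 841 ≡ 46; 33^8 ≡ 46² = 2116 ≡ 49; 33^16 ≡ 49² = 2401 ≡ 16.
Since 26 = 16 + 8 + 2, 33^26 ≡ 16 · 49 · 29; multiplying out mod 53: 16·49 = 784 ≡ 42, then 42·29 = 1218 ≡ 52. Thus 33^26 ≡ 52 ≡ −1 (mod 53).
The value −1 means 33 is a non-residue modulo 53, so t² ≡ 33 (mod 53) is impossible.

No such integer exists.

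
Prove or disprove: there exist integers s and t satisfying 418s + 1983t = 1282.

Since gcd(418, 1983) = 1, every integer is an integer combination of 418 and 1983.
Euclidean algorithm: 1983 = 4·418 + 311, 418 = 1·311 + 107, 311 = 2·107 + 97, 107 = 1·97 + 10, 97 = 9·10 + 7, 10 = 1·7 + 3, 7 = 2·3 + 1, 3 = 3·1 + 0.
Back-substituting, 1 = 7 − 2·3 = 7 − 2·(10 − 1·7) = −2·10 + 3·7 = −2·10 + 3·(97 − 9·10) = 3·97 − 29·10 = 3·97 − 29·(107 − 1·97) = −29·107 + 32·97 = −29·107 + 32·(311 − 2·107) = 32·311 − 93·107 = 32·311 − 93·(418 − 1·311) = −93·418 + 125·311 = −93·418 + 125·(1983 − 4·418) = 125·1983 − 593·418; that is, 418·(-593) + 1983·125 = 1.
Multiplying through by 1282: s = (-593)·1282 = -760226, t = 125·1282 = 160250 is a solution.
The general solution is s = -760226 + 1983k, t = 160250 − 418k; taking k = 384 gives the smaller pair s = 1246, t = -262.
Indeed 418·1246 + 1983·(-262) = 520828 − 519546 = 1282.

s = 1246, t = -262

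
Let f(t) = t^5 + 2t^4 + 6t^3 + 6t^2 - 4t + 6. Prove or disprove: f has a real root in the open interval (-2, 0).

Such a root exists.

f(-2) = -10 and f(0) = 6, which have opposite signs.
f is continuous everywhere (it is a polynomial), in particular on [-2, 0].
By the Intermediate Value Theorem, f takes the value 0 somewhere in the open interval.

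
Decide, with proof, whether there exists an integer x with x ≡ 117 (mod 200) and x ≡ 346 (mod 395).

gcd(200, 395) = 5. If x ≡ 117 (mod 200) and x ≡ 346 (mod 395), then x ≡ 117 (mod 5) and x ≡ 346 (mod 5).
But 117 mod 5 = 2 while 346 mod 5 = 1, a contradiction.
Hence the system has no solution.

There is no such integer.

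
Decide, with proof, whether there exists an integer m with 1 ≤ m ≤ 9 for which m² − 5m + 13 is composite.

At m = 7: 7² − 5·7 + 13 = 27 = 3·9, which is composite.

m = 7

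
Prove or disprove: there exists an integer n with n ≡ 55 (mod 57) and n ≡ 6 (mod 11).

n = 226

gcd(57, 11) = 1, so the Chinese Remainder Theorem guarantees exactly one residue class mod 627 satisfying both.
Write n = 55 + 57t and require 55 + 57t ≡ 6 (mod 11), i.e. 57t ≡ 6 (mod 11).
57 ≡ 2 (mod 11), so this reads 2t ≡ 6 (mod 11). Note 2·6 = 12 ≡ 1 (mod 11) (as 12 − 1 = 1·11), so 2⁻¹ ≡ 6.
Therefore t ≡ 6·6 = 36 ≡ 3 (mod 11).
With t = 3: n = 55 + 57·3 = 226.
Check: 226 mod 57 = 55, 226 mod 11 = 6. ✓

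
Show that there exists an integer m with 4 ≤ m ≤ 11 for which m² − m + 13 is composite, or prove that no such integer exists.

At m = 11: 11² − 11 + 13 = 123 = 3·41, which is composite.

m = 11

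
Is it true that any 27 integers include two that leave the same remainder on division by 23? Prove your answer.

Yes.

Partition the integers by their residue mod 23; there are 23 classes.
Since 27 > 23, two of the 27 integers must share a residue class by the pigeonhole principle; call them a and b.
That is, a and b leave the same remainder on division by 23, as claimed.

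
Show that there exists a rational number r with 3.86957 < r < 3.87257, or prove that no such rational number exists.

r = 120/31

Look for a denominator N such that an integer falls strictly between N·3.86957 and N·3.87257. N = 31 works: 31·3.86957 = 119.95667 < 120 < 120.04967 = 31·3.87257.
Hence 120/31 is a rational number with 3.86957 < 120/31 < 3.87257.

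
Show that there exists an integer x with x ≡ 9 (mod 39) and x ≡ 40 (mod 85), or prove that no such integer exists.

x = 2505

gcd(39, 85) = 1, so the Chinese Remainder Theorem guarantees exactly one residue class mod 3315 satisfying both.
Write x = 9 + 39t and require 9 + 39t ≡ 40 (mod 85), i.e. 39t ≡ 31 (mod 85).
Since 39·24 = 936 = 11·85 + 1, the inverse of 39 mod 85 is 24.
Multiplying by 24: t ≡ 24·31 = 744 ≡ 64 (mod 85).
Taking t = 64 gives x = 9 + 39·64 = 2505.
Check: 2505 mod 39 = 9, 2505 mod 85 = 40. ✓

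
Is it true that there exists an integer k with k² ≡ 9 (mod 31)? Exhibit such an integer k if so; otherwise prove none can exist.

k = 28 works: 28² = 784, and 784 − 9 = 775 = 25·31.

k = 28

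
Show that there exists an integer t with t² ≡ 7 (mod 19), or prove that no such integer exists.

t = 11

t = 11 works: 11² = 121, and 121 − 7 = 114 = 6·19.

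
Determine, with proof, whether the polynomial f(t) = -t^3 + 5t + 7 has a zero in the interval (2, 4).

f(2) = 9 and f(4) = -37, which have opposite signs.
f is continuous everywhere (it is a polynomial), in particular on [2, 4].
By the Intermediate Value Theorem f must vanish at some point of (2, 4).

Such a root exists.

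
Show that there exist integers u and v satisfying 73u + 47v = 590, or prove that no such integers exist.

Since gcd(73, 47) = 1, every integer is an integer combination of 73 and 47.
Euclidean algorithm: 73 = 1·47 + 26, 47 = 1·26 + 21, 26 = 1·21 + 5, 21 = 4·5 + 1, 5 = 5·1 + 0.
Unwinding: 1 = 21 − 4·5 = 21 − 4·(26 − 1·21) = −4·26 + 5·21 = −4·26 + 5·(47 − 1·26) = 5·47 − 9·26 = 5·47 − 9·(73 − 1·47) = −9·73 + 14·47, i.e. 73·(-9) + 47·14 = 1.
Multiplying through by 590: u = (-9)·590 = -5310, v = 14·590 = 8260 is a solution.
The general solution is u = -5310 + 47k, v = 8260 − 73k; taking k = 113 gives the smaller pair u = 1, v = 11.
Check: 73·1 + 47·11 = 73 + 517 = 590. ✓

u = 1, v = 11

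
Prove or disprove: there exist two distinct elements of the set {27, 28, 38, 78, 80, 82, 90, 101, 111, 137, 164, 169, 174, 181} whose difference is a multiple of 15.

There is no such pair.

Reduce each element modulo 15: 27↦12, 28↦13, 38↦8, 78↦3, 80↦5, 82↦7, 90↦0, 101↦11, 111↦6, 137↦2, 164↦14, 169↦4, 174↦9, 181↦1.
No residue repeats among the 14 elements, so no pair has difference ≡ 0 (mod 15).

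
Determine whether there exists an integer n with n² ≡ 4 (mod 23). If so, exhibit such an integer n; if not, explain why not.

n = 21

n = 21 works: 21² = 441, and 441 − 4 = 437 = 19·23.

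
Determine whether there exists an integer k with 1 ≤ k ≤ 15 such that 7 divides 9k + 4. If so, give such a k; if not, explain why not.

Scanning upward from k = 1 gives 13, 22, 31, 40, none divisible by 7. Try k = 5: 9·5 + 4 = 49 = 7·7, which is divisible by 7.

k = 5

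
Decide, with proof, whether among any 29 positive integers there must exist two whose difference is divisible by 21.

Partition the integers by their residue mod 21; there are 21 classes.
Since 29 > 21, two of the 29 integers must share a residue class by the pigeonhole principle; call them a and b.
Their difference a − b is then a multiple of 21.

Yes.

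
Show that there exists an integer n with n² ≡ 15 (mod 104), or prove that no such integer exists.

No such integer exists.

Since 4 ∣ 104, a solution of n² ≡ 15 (mod 104) would also satisfy n² ≡ 15 ≡ 3 (mod 4).
Since (4 − n)² ≡ n² (mod 4), it suffices to square n = 0, 1, …, 2: the residues are 0, 1, 0.
So the quadratic residues mod 4 are {0, 1}, and 3 is not among them.
Therefore n² ≡ 15 (mod 104) has no solution.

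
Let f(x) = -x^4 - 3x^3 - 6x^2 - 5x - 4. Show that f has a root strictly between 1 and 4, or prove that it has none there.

The endpoint values f(1) = -19 and f(4) = -568 are both negative. Claim: f(x) < 0 for every x in (1, 4).
Substitute x = 1 + u, where 0 < u < 3 on the interval. Expanding, f(1 + u) = -u^4 - 7u^3 - 21u^2 - 30u - 19.
All 5 nonzero coefficients of this polynomial in u are negative; hence for u > 0 the value is a sum of negative terms (the constant -19 among them).
Therefore f(x) < 0 throughout (1, 4), and f has no zero there.

No such root exists.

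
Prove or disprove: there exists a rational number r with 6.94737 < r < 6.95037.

Look for a denominator N such that an integer falls strictly between N·6.94737 and N·6.95037. N = 20 works: 20·6.94737 = 138.94740 < 139 < 139.00740 = 20·6.95037.
Dividing back, 6.94737 < 139/20 < 6.95037, and 139/20 is rational.

r = 139/20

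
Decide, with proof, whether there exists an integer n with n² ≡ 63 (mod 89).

Apply Euler's criterion with the prime 89: 63 is a quadratic residue iff 63^44 ≡ 1 (mod 89), and a non-residue iff it is ≡ −1.
Squaring successively (mod 89): 63^2 = 3969 ≡ 53; 63^4 ≡ 53² = 2809 ≡ 50; 63^8 ≡ 50² = 2500 ≡ 8; 63^16 ≡ 8² = 64 ≡ 64; 63^32 ≡ 64² = 4096 ≡ 2.
Since 44 = 32 + 8 + 4, 63^44 ≡ 2 · 8 · 50; multiplying out mod 89: 2·8 = 16 ≡ 16, then 16·50 = 800 ≡ 88. Thus 63^44 ≡ 88 ≡ −1 (mod 89).
By Euler's criterion 63 is a quadratic non-residue mod 89: no n satisfies n² ≡ 63 (mod 89).

No such integer exists.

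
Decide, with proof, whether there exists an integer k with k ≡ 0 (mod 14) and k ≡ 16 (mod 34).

The moduli are not coprime: gcd(14, 34) = 2. Compatibility requires 2 ∣ (16 − 0) = 16, which holds, so solutions exist.
List candidates k ≡ 0 (mod 14): 0, 14, 28, 42, 56, 70, 84. Modulo 34 these are 0, 14, 28, 8, 22, 2, 16; 84 gives 16 as required.
Verify: 84 = 6·14 + 0 and 84 = 2·34 + 16. ✓

k = 84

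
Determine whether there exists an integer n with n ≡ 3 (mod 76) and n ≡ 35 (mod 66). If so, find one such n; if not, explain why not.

Here gcd(76, 66) = 2, and both 3 and 35 leave remainder 1 mod 2, so the system is consistent.
Put n = 3 + 76t, so we need 76t ≡ 32 (mod 66), equivalently (divide by 2) 38t ≡ 16 (mod 33).
38 ≡ 5 (mod 33), so this reads 5t ≡ 16 (mod 33). Invert 5 mod 33 by the Euclidean algorithm: 33 = 6·5 + 3, 5 = 1·3 + 2, 3 = 1·2 + 1, 2 = 2·1 + 0; back-substituting, 1 = 3 − 1·2 = 3 − (5 − 1·3) = −5 + 2·3 = −5 + 2·(33 − 6·5) = 2·33 − 13·5. Hence 5·(-13) ≡ 1, so 5⁻¹ ≡ -13 ≡ 20 (mod 33).
Multiplying by 20: t ≡ 20·16 = 320 ≡ 23 (mod 33).
Then n = 3 + 76·23 = 1751.
Verify: 1751 = 23·76 + 3 and 1751 = 26·66 + 35. ✓

n = 1751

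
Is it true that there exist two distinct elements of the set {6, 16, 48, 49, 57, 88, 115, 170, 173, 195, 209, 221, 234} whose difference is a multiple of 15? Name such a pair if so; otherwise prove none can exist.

Residues mod 15: 6↦6, 16↦1, 48↦3, 49↦4, 57↦12, 88↦13, 115↦10, 170↦5, 173↦8, 195↦0, 209↦14, 221↦11, 234↦9.
All 13 residues are distinct, so no two elements differ by a multiple of 15.

There is no such pair.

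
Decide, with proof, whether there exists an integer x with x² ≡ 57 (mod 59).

x = 36

Take x = 36. Then 36² = 1296 = 21·59 + 57, so 36² ≡ 57 (mod 59).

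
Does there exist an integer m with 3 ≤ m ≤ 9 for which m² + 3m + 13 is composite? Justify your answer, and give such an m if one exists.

m = 9

At m = 9: 9² + 3·9 + 13 = 121 = 11·11, which is composite.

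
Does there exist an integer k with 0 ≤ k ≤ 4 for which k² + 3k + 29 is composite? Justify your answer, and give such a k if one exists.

k = 4

At k = 4: 4² + 3·4 + 29 = 57 = 3·19, which is composite.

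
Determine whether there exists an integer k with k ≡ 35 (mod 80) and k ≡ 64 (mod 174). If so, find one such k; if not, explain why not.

Reduce both congruences modulo 2, which divides 80 and 174: they say k ≡ 35 (mod 2) and k ≡ 64 (mod 2).
However 35 ≡ 1 and 64 ≡ 0 (mod 2), and 1 ≠ 0.
Hence the system has no solution.

No, no such integer exists.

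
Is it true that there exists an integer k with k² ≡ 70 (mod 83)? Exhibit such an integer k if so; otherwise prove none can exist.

k = 53

k = 53 works: 53² = 2809, and 2809 − 70 = 2739 = 33·83.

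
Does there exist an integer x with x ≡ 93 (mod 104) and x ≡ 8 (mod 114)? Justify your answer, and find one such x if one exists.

Both moduli are multiples of 2 = gcd(104, 114), so any solution would satisfy x ≡ 93 and x ≡ 8 modulo 2 simultaneously.
But 93 mod 2 = 1 while 8 mod 2 = 0, a contradiction.
Therefore no such x exists.

No, no such integer exists.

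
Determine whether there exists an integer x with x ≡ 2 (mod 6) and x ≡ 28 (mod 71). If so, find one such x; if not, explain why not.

Since 6 and 71 share no common factor, CRT says the pair of congruences has a solution (unique mod 426).
Write x = 2 + 6t and require 2 + 6t ≡ 28 (mod 71), i.e. 6t ≡ 26 (mod 71).
Invert 6 mod 71 by the Euclidean algorithm: 71 = 11·6 + 5, 6 = 1·5 + 1, 5 = 5·1 + 0; back-substituting, 1 = 6 − 1·5 = 6 − (71 − 11·6) = −71 + 12·6. Hence 6·12 ≡ 1, so 6⁻¹ ≡ 12 (mod 71).
Multiplying by 12: t ≡ 12·26 = 312 ≡ 28 (mod 71).
Taking t = 28 gives x = 2 + 6·28 = 170.
Indeed 170 ≡ 2 (mod 6) and 170 ≡ 28 (mod 71).

x = 170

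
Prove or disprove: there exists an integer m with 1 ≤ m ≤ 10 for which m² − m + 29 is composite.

At m = 3: 3² − 3 + 29 = 35 = 5·7, which is composite.

m = 3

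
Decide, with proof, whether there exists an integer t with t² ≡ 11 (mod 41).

Apply Euler's criterion with the prime 41: 11 is a quadratic residue iff 11^20 ≡ 1 (mod 41), and a non-residue iff it is ≡ −1.
Squaring successively (mod 41): 11^2 = 121 ≡ 39; 11^4 ≡ 39² = 1521 ≡ 4; 11^8 ≡ 4² = 16 ≡ 16; 11^16 ≡ 16² = 256 ≡ 10.
Since 20 = 16 + 4, 11^20 ≡ 10 · 4; multiplying out mod 41: 10·4 = 40 ≡ 40. Thus 11^20 ≡ 40 ≡ −1 (mod 41).
By Euler's criterion 11 is a quadratic non-residue mod 41: no t satisfies t² ≡ 11 (mod 41).

No such integer exists.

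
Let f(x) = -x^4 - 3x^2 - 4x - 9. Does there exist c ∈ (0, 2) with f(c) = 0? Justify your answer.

The endpoint values f(0) = -9 and f(2) = -45 are both negative. Claim: f(x) < 0 for every x in (0, 2).
Every nonzero coefficient of f(x) = -x^4 - 3x^2 - 4x - 9 is negative; for x > 0 each term then has that sign, and the constant term -9 is strictly negative.
Therefore f(x) < 0 throughout (0, 2), and f has no zero there.

No.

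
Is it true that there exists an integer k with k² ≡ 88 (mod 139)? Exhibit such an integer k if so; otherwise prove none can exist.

No, no such integer exists.

139 is prime, so by Euler's criterion 88 is a square mod 139 iff 88^((139−1)/2) = 88^69 ≡ 1 (mod 139).
Squaring successively (mod 139): 88^2 = 7744 ≡ 99; 88^4 ≡ 99² = 9801 ≡ 71; 88^8 ≡ 71² = 5041 ≡ 37; 88^16 ≡ 37² = 1369 ≡ 118; 88^32 ≡ 118² = 13924 ≡ 24; 88^64 ≡ 24² = 576 ≡ 20.
Since 69 = 64 + 4 + 1, 88^69 ≡ 20 · 71 · 88; multiplying out mod 139: 20·71 = 1420 ≡ 30, then 30·88 = 2640 ≡ 138. Thus 88^69 ≡ 138 ≡ −1 (mod 139).
The value −1 means 88 is a non-residue modulo 139, so k² ≡ 88 (mod 139) is impossible.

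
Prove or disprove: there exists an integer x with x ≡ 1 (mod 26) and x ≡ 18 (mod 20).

Both moduli are multiples of 2 = gcd(26, 20), so any solution would satisfy x ≡ 1 and x ≡ 18 modulo 2 simultaneously.
These are incompatible: 1 − 18 = -17 is not divisible by 2.
So no integer satisfies both congruences.

No such integer exists.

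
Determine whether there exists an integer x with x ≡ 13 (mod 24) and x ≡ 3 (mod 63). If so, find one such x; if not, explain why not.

Both moduli are multiples of 3 = gcd(24, 63), so any solution would satisfy x ≡ 13 and x ≡ 3 modulo 3 simultaneously.
However 13 ≡ 1 and 3 ≡ 0 (mod 3), and 1 ≠ 0.
Hence the system has no solution.

No, no such integer exists.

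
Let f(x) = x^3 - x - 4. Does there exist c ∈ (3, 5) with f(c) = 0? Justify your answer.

No such root exists.

f(3) = 20 and f(5) = 116, both positive, so a sign-change argument is unavailable; we show f keeps this sign on the whole interval.
Substitute x = 3 + u, where 0 < u < 2 on the interval. Expanding, f(3 + u) = u^3 + 9u^2 + 26u + 20.
All 4 nonzero coefficients of this polynomial in u are positive; hence for u > 0 the value is a sum of positive terms (the constant 20 among them).
So f is strictly positive on (3, 5); no root exists in the interval.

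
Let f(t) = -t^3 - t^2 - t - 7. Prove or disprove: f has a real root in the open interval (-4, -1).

f(-4) = 45 and f(-1) = -6, which have opposite signs.
f is continuous everywhere (it is a polynomial), in particular on [-4, -1].
By the Intermediate Value Theorem, f takes the value 0 somewhere in the open interval.

Such a root exists.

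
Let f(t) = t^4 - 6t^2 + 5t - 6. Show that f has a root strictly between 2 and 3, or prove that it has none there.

f(2) = -4 and f(3) = 36, which have opposite signs.
Since f is a polynomial it is continuous on [2, 3].
By the Intermediate Value Theorem, f takes the value 0 somewhere in the open interval.

Yes, f has a root in the interval.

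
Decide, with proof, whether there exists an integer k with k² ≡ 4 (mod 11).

k = 9

k = 9 works: 9² = 81, and 81 − 4 = 77 = 7·11.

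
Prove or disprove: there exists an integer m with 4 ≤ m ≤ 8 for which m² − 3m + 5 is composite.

m = 4

At m = 4: 4² − 3·4 + 5 = 9 = 3·3, which is composite.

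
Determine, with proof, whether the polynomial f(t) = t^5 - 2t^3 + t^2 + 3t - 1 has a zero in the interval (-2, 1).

f(-2) = -19 and f(1) = 2, which have opposite signs.
As a polynomial, f is continuous on every closed interval.
By the Intermediate Value Theorem f must vanish at some point of (-2, 1).

Such a root exists.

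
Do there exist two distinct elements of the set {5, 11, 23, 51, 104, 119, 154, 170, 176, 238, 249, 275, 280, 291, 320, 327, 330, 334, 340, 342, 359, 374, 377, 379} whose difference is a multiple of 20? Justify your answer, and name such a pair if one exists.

Reduce each element mod 20: 5↦5, 11↦11, 23↦3, 51↦11, 104↦4, 119↦19, 154↦14, 170↦10, 176↦16, 238↦18, 249↦9, 275↦15, 280↦0, 291↦11, 320↦0, 327↦7, 330↦10, 334↦14, 340↦0, 342↦2, 359↦19, 374↦14, 377↦17, 379↦19. The residue 11 repeats (at 11 and 51), and 51 − 11 = 40 = 2·20.

The pair (11, 51) works.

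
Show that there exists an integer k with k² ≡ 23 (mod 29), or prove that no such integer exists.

k = 20

k = 20 works: 20² = 400, and 400 − 23 = 377 = 13·29.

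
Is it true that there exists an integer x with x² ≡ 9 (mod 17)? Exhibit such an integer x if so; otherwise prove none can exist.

Take x = 3. Then 3² = 9, and since 0 ≤ 9 < 17 this is already reduced: 3² ≡ 9 (mod 17).

x = 3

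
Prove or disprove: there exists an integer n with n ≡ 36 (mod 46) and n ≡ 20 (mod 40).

n = 220

The moduli are not coprime: gcd(46, 40) = 2. Compatibility requires 2 ∣ (20 − 36) = -16, which holds, so solutions exist.
List candidates n ≡ 36 (mod 46): 36, 82, 128, 174, 220. Modulo 40 these are 36, 2, 8, 14, 20; 220 gives 20 as required.
Verify: 220 = 4·46 + 36 and 220 = 5·40 + 20. ✓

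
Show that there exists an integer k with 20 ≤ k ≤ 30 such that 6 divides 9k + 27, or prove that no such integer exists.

At k = 20 the value 207 is not a multiple of 6. At k = 21 we get 9·21 + 27 = 216, and 216 = 6·36.

k = 21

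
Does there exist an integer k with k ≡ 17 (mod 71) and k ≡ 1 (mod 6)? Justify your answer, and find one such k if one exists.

k = 301

Since 71 and 6 share no common factor, CRT says the pair of congruences has a solution (unique mod 426).
Write k = 17 + 71t and require 17 + 71t ≡ 1 (mod 6), i.e. 71t ≡ 2 (mod 6).
71 ≡ 5 (mod 6), so this reads 5t ≡ 2 (mod 6). Note 5·5 = 25 ≡ 1 (mod 6) (as 25 − 1 = 4·6), so 5⁻¹ ≡ 5.
Multiplying by 5: t ≡ 5·2 = 10 ≡ 4 (mod 6).
With t = 4: k = 17 + 71·4 = 301.
Check: 301 mod 71 = 17, 301 mod 6 = 1. ✓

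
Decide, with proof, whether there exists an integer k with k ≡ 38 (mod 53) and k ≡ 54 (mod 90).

k = 144

gcd(53, 90) = 1, so the Chinese Remainder Theorem guarantees exactly one residue class mod 4770 satisfying both.
Any solution of the first congruence is k = 38 + 53t; substituting into the second, 53t ≡ 54 − 38 ≡ 16 (mod 90).
Note 53·17 = 901 ≡ 1 (mod 90) (as 901 − 1 = 10·90), so 53⁻¹ ≡ 17.
Multiplying by 17: t ≡ 17·16 = 272 ≡ 2 (mod 90).
With t = 2: k = 38 + 53·2 = 144.
Verify: 144 = 2·53 + 38 and 144 = 1·90 + 54. ✓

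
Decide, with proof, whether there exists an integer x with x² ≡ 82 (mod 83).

There is no such integer.

Apply Euler's criterion with the prime 83: 82 is a quadratic residue iff 82^41 ≡ 1 (mod 83), and a non-residue iff it is ≡ −1.
Repeated squaring mod 83: 82^2 = 6724 ≡ 1; 82^4 ≡ 1² = 1 ≡ 1; 82^8 ≡ 1² = 1 ≡ 1; 82^16 ≡ 1² = 1 ≡ 1; 82^32 ≡ 1² = 1 ≡ 1.
Since 41 = 32 + 8 + 1, 82^41 ≡ 1 · 1 · 82; multiplying out mod 83: 1·1 = 1 ≡ 1, then 1·82 = 82 ≡ 82. Thus 82^41 ≡ 82 ≡ −1 (mod 83).
By Euler's criterion 82 is a quadratic non-residue mod 83: no x satisfies x² ≡ 82 (mod 83).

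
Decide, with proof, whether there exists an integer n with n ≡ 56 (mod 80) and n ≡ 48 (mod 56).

gcd(80, 56) = 8. A simultaneous solution exists iff 56 ≡ 48 (mod 8); here 56 mod 8 = 0 = 48 mod 8, so it does.
Step through n = 56, 56 + 80, 56 + 2·80, …: the values 56, 136, 216 reduce mod 56 to 0, 24, 48. The value 216 hits 48.
Indeed 216 ≡ 56 (mod 80) and 216 ≡ 48 (mod 56).

n = 216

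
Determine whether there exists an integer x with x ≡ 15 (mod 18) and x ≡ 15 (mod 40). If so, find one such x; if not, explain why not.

x = 15

gcd(18, 40) = 2. A simultaneous solution exists iff 15 ≡ 15 (mod 2); here 15 mod 2 = 1 = 15 mod 2, so it does.
The smallest candidate x = 15 works directly: 15 ≡ 15 (mod 40).
Indeed 15 ≡ 15 (mod 18) and 15 ≡ 15 (mod 40).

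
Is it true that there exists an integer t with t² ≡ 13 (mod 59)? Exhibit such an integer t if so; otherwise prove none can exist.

Apply Euler's criterion with the prime 59: 13 is a quadratic residue iff 13^29 ≡ 1 (mod 59), and a non-residue iff it is ≡ −1.
Repeated squaring mod 59: 13^2 = 169 ≡ 51; 13^4 ≡ 51² = 2601 ≡ 5; 13^8 ≡ 5² = 25 ≡ 25; 13^16 ≡ 25² = 625 ≡ 35.
Since 29 = 16 + 8 + 4 + 1, 13^29 ≡ 35 · 25 · 5 · 13; multiplying out mod 59: 35·25 = 875 ≡ 49, then 49·5 = 245 ≡ 9, then 9·13 = 117 ≡ 58. Thus 13^29 ≡ 58 ≡ −1 (mod 59).
The value −1 means 13 is a non-residue modulo 59, so t² ≡ 13 (mod 59) is impossible.

There is no such integer.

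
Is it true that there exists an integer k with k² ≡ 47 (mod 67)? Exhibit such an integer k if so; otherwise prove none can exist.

k = 28 works: 28² = 784, and 784 − 47 = 737 = 11·67.

k = 28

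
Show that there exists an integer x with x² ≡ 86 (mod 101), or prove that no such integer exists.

No, no such integer exists.

101 is prime, so by Euler's criterion 86 is a square mod 101 iff 86^((101−1)/2) = 86^50 ≡ 1 (mod 101).
Repeated squaring mod 101: 86^2 = 7396 ≡ 23; 86^4 ≡ 23² = 529 ≡ 24; 86^8 ≡ 24² = 576 ≡ 71; 86^16 ≡ 71² = 5041 ≡ 92; 86^32 ≡ 92² = 8464 ≡ 81.
Since 50 = 32 + 16 + 2, 86^50 ≡ 81 · 92 · 23; multiplying out mod 101: 81·92 = 7452 ≡ 79, then 79·23 = 1817 ≡ 100. Thus 86^50 ≡ 100 ≡ −1 (mod 101).
By Euler's criterion 86 is a quadratic non-residue mod 101: no x satisfies x² ≡ 86 (mod 101).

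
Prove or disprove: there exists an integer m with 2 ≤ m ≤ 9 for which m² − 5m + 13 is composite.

At m = 7: 7² − 5·7 + 13 = 27 = 3·9, which is composite.

m = 7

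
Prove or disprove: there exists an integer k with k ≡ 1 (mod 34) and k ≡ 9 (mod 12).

k = 69

The moduli are not coprime: gcd(34, 12) = 2. Compatibility requires 2 ∣ (9 − 1) = 8, which holds, so solutions exist.
The integers ≡ 1 (mod 34) are 1, 35, 69, …; their remainders mod 12 are 1, 11, 9, so k = 69 is the first that is ≡ 9 (mod 12).
Check: 69 mod 34 = 1, 69 mod 12 = 9. ✓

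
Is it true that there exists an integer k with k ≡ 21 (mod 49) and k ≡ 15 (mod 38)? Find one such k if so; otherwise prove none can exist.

k = 1687

gcd(49, 38) = 1, so the Chinese Remainder Theorem guarantees exactly one residue class mod 1862 satisfying both.
Any solution of the first congruence is k = 21 + 49t; substituting into the second, 49t ≡ 15 − 21 ≡ 32 (mod 38).
49 ≡ 11 (mod 38), so this reads 11t ≡ 32 (mod 38). To invert 11 modulo 38: 38 = 3·11 + 5, 11 = 2·5 + 1, 5 = 5·1 + 0, and unwinding, 1 = 11 − 2·5 = 11 − 2·(38 − 3·11) = −2·38 + 7·11. Thus 11⁻¹ ≡ 7 (mod 38).
Multiplying by 7: t ≡ 7·32 = 224 ≡ 34 (mod 38).
With t = 34: k = 21 + 49·34 = 1687.
Verify: 1687 = 34·49 + 21 and 1687 = 44·38 + 15. ✓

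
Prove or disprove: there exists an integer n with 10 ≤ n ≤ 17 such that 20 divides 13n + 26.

At n = 10, 13·10 + 26 = 156 ≡ 16 (mod 20), and each step in n adds 13, giving residues 16, 9, 2, 15, 8, 1, 14, 7 for n = 10, 11, …, 17.
Since 0 is absent from this list, 20 ∤ 13n + 26 for every n with 10 ≤ n ≤ 17.

There is no such integer n in that range.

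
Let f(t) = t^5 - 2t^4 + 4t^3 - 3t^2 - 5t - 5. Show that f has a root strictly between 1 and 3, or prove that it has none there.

Yes, f has a root in the interval.

f(1) = -10 and f(3) = 142, which have opposite signs.
f is continuous everywhere (it is a polynomial), in particular on [1, 3].
By the Intermediate Value Theorem, f takes the value 0 somewhere in the open interval.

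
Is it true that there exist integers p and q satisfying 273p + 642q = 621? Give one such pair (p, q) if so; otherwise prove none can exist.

p = 181, q = -76

gcd(273, 642) = 3, and 3 divides 621, so integer solutions exist.
Dividing through by 3 reduces the equation to 91p + 214q = 207.
Run the Euclidean algorithm on 214 and 91: 214 = 2·91 + 32, 91 = 2·32 + 27, 32 = 1·27 + 5, 27 = 5·5 + 2, 5 = 2·2 + 1, 2 = 2·1 + 0.
Back-substituting, 1 = 5 − 2·2 = 5 − 2·(27 − 5·5) = −2·27 + 11·5 = −2·27 + 11·(32 − 1·27) = 11·32 − 13·27 = 11·32 − 13·(91 − 2·32) = −13·91 + 37·32 = −13·91 + 37·(214 − 2·91) = 37·214 − 87·91; that is, 91·(-87) + 214·37 = 1.
Scaling by 207 gives the particular solution (p, q) = (-18009, 7659).
Adding 85·214 to p and subtracting 85·91 from q gives the tidier solution (181, -76).
Indeed 273·181 + 642·(-76) = 49413 − 48792 = 621.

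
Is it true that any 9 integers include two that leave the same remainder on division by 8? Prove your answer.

Each integer lies in one of the 8 residue classes modulo 8.
Since 9 > 8, two of the 9 integers must share a residue class by the pigeonhole principle; call them a and b.
So a and b have equal remainders mod 8, which is exactly what was to be shown.

Yes.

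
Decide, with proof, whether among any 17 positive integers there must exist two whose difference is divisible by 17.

No; for instance {73, 74, 75, 76, 77, 78, 79, 80, 81, 82, 83, 84, 85, 86, 87, 88, 89} is a counterexample.

Try 17 consecutive integers, 73, 74, …, 89. Their remainders mod 17 are 5, 6, 7, 8, 9, 10, 11, 12, 13, 14, 15, 16, 0, 1, 2, 3, 4 — pairwise different, as any 17 ≤ 17 consecutive integers have distinct residues.
No two share a residue, so no pair has difference divisible by 17; the claim fails for this set.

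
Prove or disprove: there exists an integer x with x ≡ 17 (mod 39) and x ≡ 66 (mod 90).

No such integer exists.

Reduce both congruences modulo 3, which divides 39 and 90: they say x ≡ 17 (mod 3) and x ≡ 66 (mod 3).
But 17 mod 3 = 2 while 66 mod 3 = 0, a contradiction.
Therefore no such x exists.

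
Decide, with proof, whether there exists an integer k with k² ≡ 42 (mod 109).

109 is prime, so by Euler's criterion 42 is a square mod 109 iff 42^((109−1)/2) = 42^54 ≡ 1 (mod 109).
Squaring successively (mod 109): 42^2 = 1764 ≡ 20; 42^4 ≡ 20² = 400 ≡ 73; 42^8 ≡ 73² = 5329 ≡ 97; 42^16 ≡ 97² = 9409 ≡ 35; 42^32 ≡ 35² = 1225 ≡ 26.
Since 54 = 32 + 16 + 4 + 2, 42^54 ≡ 26 · 35 · 73 · 20; multiplying out mod 109: 26·35 = 910 ≡ 38, then 38·73 = 2774 ≡ 49, then 49·20 = 980 ≡ 108. Thus 42^54 ≡ 108 ≡ −1 (mod 109).
The value −1 means 42 is a non-residue modulo 109, so k² ≡ 42 (mod 109) is impossible.

No, no such integer exists.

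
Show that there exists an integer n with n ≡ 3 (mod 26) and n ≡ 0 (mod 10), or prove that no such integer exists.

Both moduli are multiples of 2 = gcd(26, 10), so any solution would satisfy n ≡ 3 and n ≡ 0 modulo 2 simultaneously.
These are incompatible: 3 − 0 = 3 is not divisible by 2.
Hence the system has no solution.

No such integer exists.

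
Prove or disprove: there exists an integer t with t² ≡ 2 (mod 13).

No, no such integer exists.

Squares mod 13 repeat after t = 6 (as (−t)² = t²); for t = 0..6 they are 0, 1, 4, 9, 3, 12, 10.
The set of squares mod 13 is therefore {0, 1, 3, 4, 9, 10, 12}, which does not contain 2.
Therefore t² ≡ 2 (mod 13) has no solution.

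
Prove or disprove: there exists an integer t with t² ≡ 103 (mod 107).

Apply Euler's criterion with the prime 107: 103 is a quadratic residue iff 103^53 ≡ 1 (mod 107), and a non-residue iff it is ≡ −1.
Repeated squaring mod 107: 103^2 = 10609 ≡ 16; 103^4 ≡ 16² = 256 ≡ 42; 103^8 ≡ 42² = 1764 ≡ 52; 103^16 ≡ 52² = 2704 ≡ 29; 103^32 ≡ 29² = 841 ≡ 92.
Since 53 = 32 + 16 + 4 + 1, 103^53 ≡ 92 · 29 · 42 · 103; multiplying out mod 107: 92·29 = 2668 ≡ 100, then 100·42 = 4200 ≡ 27, then 27·103 = 2781 ≡ 106. Thus 103^53 ≡ 106 ≡ −1 (mod 107).
The value −1 means 103 is a non-residue modulo 107, so t² ≡ 103 (mod 107) is impossible.

No such integer exists.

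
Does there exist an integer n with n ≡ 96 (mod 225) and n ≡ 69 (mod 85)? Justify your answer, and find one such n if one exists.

gcd(225, 85) = 5. If n ≡ 96 (mod 225) and n ≡ 69 (mod 85), then n ≡ 96 (mod 5) and n ≡ 69 (mod 5).
These are incompatible: 96 − 69 = 27 is not divisible by 5.
Hence the system has no solution.

No such integer exists.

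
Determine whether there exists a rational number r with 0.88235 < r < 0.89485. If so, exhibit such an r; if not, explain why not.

Multiplying by 9: 9·0.88235 = 7.94115 and 9·0.89485 = 8.05365, so the integer 8 lies strictly between them.
Hence 8/9 is a rational number with 0.88235 < 8/9 < 0.89485.

r = 8/9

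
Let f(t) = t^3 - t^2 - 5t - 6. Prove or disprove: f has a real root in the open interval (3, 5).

Such a root exists.

f(3) = -3 and f(5) = 69, which have opposite signs.
f is continuous everywhere (it is a polynomial), in particular on [3, 5].
By the Intermediate Value Theorem, f takes the value 0 somewhere in the open interval.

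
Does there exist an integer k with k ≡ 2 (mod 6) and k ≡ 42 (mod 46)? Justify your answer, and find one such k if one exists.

Here gcd(6, 46) = 2, and both 2 and 42 leave remainder 0 mod 2, so the system is consistent.
Write k = 2 + 6t. Then 6t ≡ 42 − 2 ≡ 40 (mod 46); dividing through by 2 gives 3t ≡ 20 (mod 23).
Since 3·8 = 24 = 1·23 + 1, the inverse of 3 mod 23 is 8.
Multiplying by 8: t ≡ 8·20 = 160 ≡ 22 (mod 23).
Then k = 2 + 6·22 = 134.
Indeed 134 ≡ 2 (mod 6) and 134 ≡ 42 (mod 46).

k = 134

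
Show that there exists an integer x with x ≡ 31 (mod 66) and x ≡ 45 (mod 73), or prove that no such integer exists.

Since 66 and 73 share no common factor, CRT says the pair of congruences has a solution (unique mod 4818).
Any solution of the first congruence is x = 31 + 66t; substituting into the second, 66t ≡ 45 − 31 ≡ 14 (mod 73).
Invert 66 mod 73 by the Euclidean algorithm: 73 = 1·66 + 7, 66 = 9·7 + 3, 7 = 2·3 + 1, 3 = 3·1 + 0; back-substituting, 1 = 7 − 2·3 = 7 − 2·(66 − 9·7) = −2·66 + 19·7 = −2·66 + 19·(73 − 1·66) = 19·73 − 21·66. Hence 66·(-21) ≡ 1, so 66⁻¹ ≡ -21 ≡ 52 (mod 73).
Multiplying by 52: t ≡ 52·14 = 728 ≡ 71 (mod 73).
Taking t = 71 gives x = 31 + 66·71 = 4717.
Indeed 4717 ≡ 31 (mod 66) and 4717 ≡ 45 (mod 73).

x = 4717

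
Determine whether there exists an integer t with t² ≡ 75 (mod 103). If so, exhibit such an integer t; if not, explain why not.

103 is prime, so by Euler's criterion 75 is a square mod 103 iff 75^((103−1)/2) = 75^51 ≡ 1 (mod 103).
Repeated squaring mod 103: 75^2 = 5625 ≡ 63; 75^4 ≡ 63² = 3969 ≡ 55; 75^8 ≡ 55² = 3025 ≡ 38; 75^16 ≡ 38² = 1444 ≡ 2; 75^32 ≡ 2² = 4 ≡ 4.
Since 51 = 32 + 16 + 2 + 1, 75^51 ≡ 4 · 2 · 63 · 75; multiplying out mod 103: 4·2 = 8 ≡ 8, then 8·63 = 504 ≡ 92, then 92·75 = 6900 ≡ 102. Thus 75^51 ≡ 102 ≡ −1 (mod 103).
The value −1 means 75 is a non-residue modulo 103, so t² ≡ 75 (mod 103) is impossible.

There is no such integer.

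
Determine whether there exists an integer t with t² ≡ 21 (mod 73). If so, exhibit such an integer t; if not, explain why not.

No such integer exists.

Apply Euler's criterion with the prime 73: 21 is a quadratic residue iff 21^36 ≡ 1 (mod 73), and a non-residue iff it is ≡ −1.
Repeated squaring mod 73: 21^2 = 441 ≡ 3; 21^4 ≡ 3² = 9 ≡ 9; 21^8 ≡ 9² = 81 ≡ 8; 21^16 ≡ 8² = 64 ≡ 64; 21^32 ≡ 64² = 4096 ≡ 8.
Since 36 = 32 + 4, 21^36 ≡ 8 · 9; multiplying out mod 73: 8·9 = 72 ≡ 72. Thus 21^36 ≡ 72 ≡ −1 (mod 73).
By Euler's criterion 21 is a quadratic non-residue mod 73: no t satisfies t² ≡ 21 (mod 73).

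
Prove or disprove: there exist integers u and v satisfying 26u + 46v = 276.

gcd(26, 46) = 2, and 2 divides 276, so integer solutions exist.
Dividing through by 2 reduces the equation to 13u + 23v = 138.
Euclidean algorithm: 23 = 1·13 + 10, 13 = 1·10 + 3, 10 = 3·3 + 1, 3 = 3·1 + 0.
Unwinding: 1 = 10 − 3·3 = 10 − 3·(13 − 1·10) = −3·13 + 4·10 = −3·13 + 4·(23 − 1·13) = 4·23 − 7·13, i.e. 13·(-7) + 23·4 = 1.
Multiplying through by 138: u = (-7)·138 = -966, v = 4·138 = 552 is a solution.
The general solution is u = -966 + 23k, v = 552 − 13k; taking k = 42 gives the smaller pair u = 0, v = 6.
Check: 26·0 + 46·6 = 0 + 276 = 276. ✓

u = 0, v = 6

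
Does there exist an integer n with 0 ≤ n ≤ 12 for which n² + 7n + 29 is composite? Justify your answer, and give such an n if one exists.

There is no such integer n in that range.

The values for n = 0, 1, …, 12 are 29, 37, 47, 59, 73, 89, 107, 127, 149, 173, 199, 227, 257, and each of these is prime.
So no value in the range makes the expression composite.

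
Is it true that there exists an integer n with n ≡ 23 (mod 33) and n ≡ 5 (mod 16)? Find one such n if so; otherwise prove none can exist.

n = 485

The moduli 33 and 16 are coprime, so by the Chinese Remainder Theorem a unique solution modulo 528 exists.
Write n = 23 + 33t and require 23 + 33t ≡ 5 (mod 16), i.e. 33t ≡ 14 (mod 16).
33 ≡ 1 (mod 16), so this reads 1t ≡ 14 (mod 16). So t ≡ 14 (mod 16).
With t = 14: n = 23 + 33·14 = 485.
Indeed 485 ≡ 23 (mod 33) and 485 ≡ 5 (mod 16).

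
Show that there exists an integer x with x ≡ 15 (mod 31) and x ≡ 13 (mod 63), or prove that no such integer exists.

The moduli 31 and 63 are coprime, so by the Chinese Remainder Theorem a unique solution modulo 1953 exists.
Any solution of the first congruence is x = 15 + 31t; substituting into the second, 31t ≡ 13 − 15 ≡ 61 (mod 63).
Invert 31 mod 63 by the Euclidean algorithm: 63 = 2·31 + 1, 31 = 31·1 + 0; back-substituting, 1 = 63 − 2·31. Hence 31·(-2) ≡ 1, so 31⁻¹ ≡ -2 ≡ 61 (mod 63).
Therefore t ≡ 61·61 = 3721 ≡ 4 (mod 63).
Taking t = 4 gives x = 15 + 31·4 = 139.
Check: 139 mod 31 = 15, 139 mod 63 = 13. ✓

x = 139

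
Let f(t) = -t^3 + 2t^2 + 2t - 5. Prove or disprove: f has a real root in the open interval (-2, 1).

Such a root exists.

f(-2) = 7 and f(1) = -2, which have opposite signs.
As a polynomial, f is continuous on every closed interval.
By the Intermediate Value Theorem, f takes the value 0 somewhere in the open interval.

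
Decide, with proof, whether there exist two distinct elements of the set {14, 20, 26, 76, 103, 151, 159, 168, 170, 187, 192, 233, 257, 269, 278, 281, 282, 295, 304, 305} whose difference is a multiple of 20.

No such pair exists.

Reduce each element modulo 20: 14↦14, 20↦0, 26↦6, 76↦16, 103↦3, 151↦11, 159↦19, 168↦8, 170↦10, 187↦7, 192↦12, 233↦13, 257↦17, 269↦9, 278↦18, 281↦1, 282↦2, 295↦15, 304↦4, 305↦5.
All 20 residues are distinct, so no two elements differ by a multiple of 20.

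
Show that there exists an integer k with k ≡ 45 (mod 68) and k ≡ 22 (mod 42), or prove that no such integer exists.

gcd(68, 42) = 2. If k ≡ 45 (mod 68) and k ≡ 22 (mod 42), then k ≡ 45 (mod 2) and k ≡ 22 (mod 2).
These are incompatible: 45 − 22 = 23 is not divisible by 2.
Hence the system has no solution.

There is no such integer.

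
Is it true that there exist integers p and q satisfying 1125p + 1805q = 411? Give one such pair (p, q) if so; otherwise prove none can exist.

No, no such integers exist.

Any value of 1125p + 1805q is a multiple of gcd(1125, 1805) = 5.
But 411 is not a multiple of 5 (it leaves remainder 1).
So the equation is unsolvable over ℤ.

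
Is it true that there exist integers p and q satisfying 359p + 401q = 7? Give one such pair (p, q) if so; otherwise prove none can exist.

p = 334, q = -299

359 and 401 are coprime, so 359p + 401q ranges over all of ℤ.
Dividing repeatedly: 401 = 1·359 + 42, 359 = 8·42 + 23, 42 = 1·23 + 19, 23 = 1·19 + 4, 19 = 4·4 + 3, 4 = 1·3 + 1, 3 = 3·1 + 0.
Unwinding: 1 = 4 − 1·3 = 4 − (19 − 4·4) = −19 + 5·4 = −19 + 5·(23 − 1·19) = 5·23 − 6·19 = 5·23 − 6·(42 − 1·23) = −6·42 + 11·23 = −6·42 + 11·(359 − 8·42) = 11·359 − 94·42 = 11·359 − 94·(401 − 1·359) = −94·401 + 105·359, i.e. 359·105 + 401·(-94) = 1.
Scaling by 7 gives the particular solution (p, q) = (735, -658).
Shifting by a multiple of (401, −359) keeps it a solution: p = 735 − 1·401 = 334, q = -658 + 1·359 = -299.
Indeed 359·334 + 401·(-299) = 119906 − 119899 = 7.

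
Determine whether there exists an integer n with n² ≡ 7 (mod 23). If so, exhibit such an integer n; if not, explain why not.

No such integer exists.

Apply Euler's criterion with the prime 23: 7 is a quadratic residue iff 7^11 ≡ 1 (mod 23), and a non-residue iff it is ≡ −1.
Squaring successively (mod 23): 7^2 = 49 ≡ 3; 7^4 ≡ 3² = 9 ≡ 9; 7^8 ≡ 9² = 81 ≡ 12.
Since 11 = 8 + 2 + 1, 7^11 ≡ 12 · 3 · 7; multiplying out mod 23: 12·3 = 36 ≡ 13, then 13·7 = 91 ≡ 22. Thus 7^11 ≡ 22 ≡ −1 (mod 23).
The value −1 means 7 is a non-residue modulo 23, so n² ≡ 7 (mod 23) is impossible.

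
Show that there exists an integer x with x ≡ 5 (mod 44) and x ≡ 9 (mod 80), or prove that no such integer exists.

Here gcd(44, 80) = 4, and both 5 and 9 leave remainder 1 mod 4, so the system is consistent.
Write x = 5 + 44t. Then 44t ≡ 9 − 5 ≡ 4 (mod 80); dividing through by 4 gives 11t ≡ 1 (mod 20).
Since 11·11 = 121 = 6·20 + 1, the inverse of 11 mod 20 is 11.
Multiplying by 11: t ≡ 11·1 = 11 (mod 20).
Then x = 5 + 44·11 = 489.
Indeed 489 ≡ 5 (mod 44) and 489 ≡ 9 (mod 80).

x = 489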